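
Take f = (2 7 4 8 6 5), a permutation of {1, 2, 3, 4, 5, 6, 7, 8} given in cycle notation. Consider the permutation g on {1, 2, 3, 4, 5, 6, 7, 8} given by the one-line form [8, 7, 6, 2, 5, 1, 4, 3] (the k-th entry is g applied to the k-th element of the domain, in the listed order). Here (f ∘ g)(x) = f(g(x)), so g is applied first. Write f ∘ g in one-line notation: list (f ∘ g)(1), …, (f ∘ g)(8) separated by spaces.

(f ∘ g)(x) = f(g(x)). Computing each image: f(g(1)) = f(8) = 6, f(g(2)) = f(7) = 4, f(g(3)) = f(6) = 5, f(g(4)) = f(2) = 7, f(g(5)) = f(5) = 2, f(g(6)) = f(1) = 1, f(g(7)) = f(4) = 8, f(g(8)) = f(3) = 3.
Hence f ∘ g = [6 4 5 7 2 1 8 3].

6 4 5 7 2 1 8 3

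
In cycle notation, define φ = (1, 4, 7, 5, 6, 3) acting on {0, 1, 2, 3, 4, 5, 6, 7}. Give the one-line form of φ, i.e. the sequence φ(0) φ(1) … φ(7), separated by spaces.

0 4 2 1 7 6 3 5

Each element maps to the next entry in its cycle (wrapping to the front): 0→0, 1→4, 2→2, 3→1, 4→7, 5→6, 6→3, 7→5.
Listing these in domain order gives 0 4 2 1 7 6 3 5.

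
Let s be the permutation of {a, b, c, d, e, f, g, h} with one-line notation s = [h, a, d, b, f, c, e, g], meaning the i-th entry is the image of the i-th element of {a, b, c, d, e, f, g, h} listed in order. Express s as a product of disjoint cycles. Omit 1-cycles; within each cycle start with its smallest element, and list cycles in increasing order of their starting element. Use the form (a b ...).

From a: a → h → g → e → f → c → d → b → a, closing the cycle (a h g e f c d b).
Repeating from the next unused element and collecting all non-trivial cycles gives (a h g e f c d b).

(a h g e f c d b)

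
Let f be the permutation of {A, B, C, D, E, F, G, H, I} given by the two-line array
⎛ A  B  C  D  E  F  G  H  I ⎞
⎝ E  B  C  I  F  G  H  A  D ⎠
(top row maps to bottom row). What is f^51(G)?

Tracing G → H → … returns to G after 5 steps, so G lies in a 5-cycle (A, E, F, G, H).
Since the cycle has length 5, f^51 acts on it the same as f^1 (51 mod 5 = 1).
Advancing 1 step from G: G → H.

H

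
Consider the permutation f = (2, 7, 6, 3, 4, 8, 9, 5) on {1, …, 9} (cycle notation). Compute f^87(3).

3 lies in the 8-cycle (2, 7, 6, 3, 4, 8, 9, 5).
Since the cycle has length 8, f^87 acts on it the same as f^7 (87 mod 8 = 7).
Stepping 7 places around the cycle: 3 → 4 → 8 → 9 → 5 → 2 → 7 → 6.

6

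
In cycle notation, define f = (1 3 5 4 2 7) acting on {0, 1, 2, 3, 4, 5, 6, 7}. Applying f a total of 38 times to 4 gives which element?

7

4 lies in the 6-cycle (1 3 5 4 2 7).
Since the cycle has length 6, f^38 acts on it the same as f^2 (38 mod 6 = 2).
Advancing 2 steps from 4: 4 → 2 → 7.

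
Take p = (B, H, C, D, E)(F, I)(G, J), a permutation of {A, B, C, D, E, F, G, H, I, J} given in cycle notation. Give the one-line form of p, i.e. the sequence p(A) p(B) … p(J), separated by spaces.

Reading each image from the cycles: A↦A, B↦H, C↦D, D↦E, E↦B, F↦I, G↦J, H↦C, I↦F, J↦G.
So the one-line form is A H D E B I J C F G.

A H D E B I J C F G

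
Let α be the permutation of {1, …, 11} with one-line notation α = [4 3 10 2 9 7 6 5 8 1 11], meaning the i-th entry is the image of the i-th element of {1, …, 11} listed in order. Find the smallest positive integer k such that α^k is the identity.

The disjoint-cycle form of α has cycle lengths 5, 3, 2, 1.
The order of α is the least common multiple of its cycle lengths: lcm(5, 3, 2) = 30.

30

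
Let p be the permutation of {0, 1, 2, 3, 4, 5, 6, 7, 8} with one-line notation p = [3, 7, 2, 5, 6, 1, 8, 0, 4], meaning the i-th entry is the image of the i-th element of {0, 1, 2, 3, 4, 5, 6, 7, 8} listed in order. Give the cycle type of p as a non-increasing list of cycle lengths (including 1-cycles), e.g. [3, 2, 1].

The disjoint cycles are (0 3 5 1 7)(2)(4 6 8), with lengths 5, 3, 1 in non-increasing order.

[5, 3, 1]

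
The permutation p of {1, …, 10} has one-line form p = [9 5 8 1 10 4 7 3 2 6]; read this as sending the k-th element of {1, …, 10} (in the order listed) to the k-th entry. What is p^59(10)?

Tracing 10 → 6 → … returns to 10 after 7 steps, so 10 lies in a 7-cycle (1 9 2 5 10 6 4).
Powers repeat with period 7 on this cycle, and 59 mod 7 = 3, so p^59(10) = p^3(10).
Advancing 3 steps from 10: 10 → 6 → 4 → 1.

1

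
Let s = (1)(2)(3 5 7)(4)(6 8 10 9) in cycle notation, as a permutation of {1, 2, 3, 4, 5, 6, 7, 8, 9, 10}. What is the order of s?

12

The disjoint cycles have lengths 4, 3, 1, 1, 1.
Since disjoint cycles commute, ord(s) = lcm(4, 3) = 12.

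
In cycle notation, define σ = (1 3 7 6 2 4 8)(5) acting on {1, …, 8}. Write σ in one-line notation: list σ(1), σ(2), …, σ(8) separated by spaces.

3 4 7 8 5 2 6 1

Each element maps to the next entry in its cycle (wrapping to the front): 1↦3, 2↦4, 3↦7, 4↦8, 5↦5, 6↦2, 7↦6, 8↦1.
So the one-line form is 3 4 7 8 5 2 6 1.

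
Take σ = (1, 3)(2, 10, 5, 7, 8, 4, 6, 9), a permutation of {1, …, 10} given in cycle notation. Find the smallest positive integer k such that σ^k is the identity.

The disjoint cycles have lengths 8, 2.
The order is lcm(8, 2) = 8.

8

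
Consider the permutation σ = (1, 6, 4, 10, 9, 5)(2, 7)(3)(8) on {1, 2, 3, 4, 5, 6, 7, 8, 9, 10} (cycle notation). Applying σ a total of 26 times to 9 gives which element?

9 lies in the 6-cycle (1, 6, 4, 10, 9, 5).
Powers repeat with period 6 on this cycle, and 26 mod 6 = 2, so σ^26(9) = σ^2(9).
Stepping 2 places around the cycle: 9 → 5 → 1.

1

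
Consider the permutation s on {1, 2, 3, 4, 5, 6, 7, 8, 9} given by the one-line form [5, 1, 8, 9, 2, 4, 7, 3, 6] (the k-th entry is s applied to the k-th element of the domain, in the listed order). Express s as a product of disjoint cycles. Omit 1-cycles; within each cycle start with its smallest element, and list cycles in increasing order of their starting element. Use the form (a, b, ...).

From 1: 1 → 5 → 2 → 1, closing the cycle (1, 5, 2).
Continuing from each remaining unvisited element yields (1, 5, 2)(3, 8)(4, 9, 6).

(1, 5, 2)(3, 8)(4, 9, 6)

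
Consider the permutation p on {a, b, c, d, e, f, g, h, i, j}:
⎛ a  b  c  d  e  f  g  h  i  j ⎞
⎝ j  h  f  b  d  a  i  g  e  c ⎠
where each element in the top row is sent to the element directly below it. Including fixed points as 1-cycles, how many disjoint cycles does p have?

2

The cycle decomposition is (a j c f)(b h g i e d), which has 2 cycles (counting 1-cycles).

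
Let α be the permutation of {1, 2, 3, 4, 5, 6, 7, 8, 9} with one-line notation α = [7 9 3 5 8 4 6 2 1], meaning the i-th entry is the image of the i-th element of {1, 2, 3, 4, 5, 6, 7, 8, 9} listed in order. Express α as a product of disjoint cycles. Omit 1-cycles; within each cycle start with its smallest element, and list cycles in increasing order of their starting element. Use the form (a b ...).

(1 7 6 4 5 8 2 9)

From 1: 1 → 7 → 6 → 4 → 5 → 8 → 2 → 9 → 1, closing the cycle (1 7 6 4 5 8 2 9).
Repeating from the next unused element and collecting all non-trivial cycles gives (1 7 6 4 5 8 2 9).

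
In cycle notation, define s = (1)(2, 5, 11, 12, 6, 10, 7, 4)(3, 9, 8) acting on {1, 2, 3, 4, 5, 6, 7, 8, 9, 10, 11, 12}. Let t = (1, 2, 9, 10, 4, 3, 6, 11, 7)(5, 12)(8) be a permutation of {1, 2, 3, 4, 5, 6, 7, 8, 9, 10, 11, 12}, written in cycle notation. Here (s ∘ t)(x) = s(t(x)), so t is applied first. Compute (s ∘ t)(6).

(s ∘ t)(6) = s(t(6)). t(6) = 11, then s(11) = 12. So (s ∘ t)(6) = 12.

12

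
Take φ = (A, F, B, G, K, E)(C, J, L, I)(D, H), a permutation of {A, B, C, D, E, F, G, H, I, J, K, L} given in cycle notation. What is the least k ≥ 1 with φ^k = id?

The disjoint cycles have lengths 6, 4, 2.
The order of φ is the least common multiple of its cycle lengths: lcm(6, 4, 2) = 12.

12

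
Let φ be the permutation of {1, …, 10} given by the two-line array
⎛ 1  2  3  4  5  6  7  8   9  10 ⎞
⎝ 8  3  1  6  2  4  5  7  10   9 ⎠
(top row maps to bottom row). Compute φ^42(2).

Tracing 2 → 3 → … returns to 2 after 6 steps, so 2 lies in a 6-cycle (1, 8, 7, 5, 2, 3).
Since the cycle has length 6, φ^42 acts on it the same as φ^0 (42 mod 6 = 0).
So φ^42(2) = 2.

2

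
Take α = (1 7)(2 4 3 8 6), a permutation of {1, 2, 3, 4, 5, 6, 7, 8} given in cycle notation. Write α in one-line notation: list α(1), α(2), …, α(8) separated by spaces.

7 4 8 3 5 2 1 6

Reading each image from the cycles: 1↦7, 2↦4, 3↦8, 4↦3, 5↦5, 6↦2, 7↦1, 8↦6.
Listing these in domain order gives 7 4 8 3 5 2 1 6.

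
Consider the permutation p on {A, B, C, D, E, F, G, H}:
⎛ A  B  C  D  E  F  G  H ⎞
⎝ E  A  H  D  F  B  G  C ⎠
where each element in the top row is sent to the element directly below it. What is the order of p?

4

Writing p as disjoint cycles, the cycle lengths are 4, 2, 1, 1.
The order of p is the least common multiple of its cycle lengths: lcm(4, 2) = 4.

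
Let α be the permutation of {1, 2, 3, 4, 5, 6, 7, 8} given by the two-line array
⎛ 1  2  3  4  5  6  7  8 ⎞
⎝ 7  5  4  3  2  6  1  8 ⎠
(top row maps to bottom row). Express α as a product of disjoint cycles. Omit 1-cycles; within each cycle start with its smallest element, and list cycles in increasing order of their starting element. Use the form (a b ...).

(1 7)(2 5)(3 4)

From 1: 1 → 7 → 1, closing the cycle (1 7).
Continuing from each remaining unvisited element yields (1 7)(2 5)(3 4).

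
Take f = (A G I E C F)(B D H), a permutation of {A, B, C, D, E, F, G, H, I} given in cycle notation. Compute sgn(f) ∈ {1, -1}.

The cycle lengths are 6, 3.
A cycle is odd iff its length is even; f has 1 even-length cycle, so sgn(f) = (−1)^1 and f is odd.

-1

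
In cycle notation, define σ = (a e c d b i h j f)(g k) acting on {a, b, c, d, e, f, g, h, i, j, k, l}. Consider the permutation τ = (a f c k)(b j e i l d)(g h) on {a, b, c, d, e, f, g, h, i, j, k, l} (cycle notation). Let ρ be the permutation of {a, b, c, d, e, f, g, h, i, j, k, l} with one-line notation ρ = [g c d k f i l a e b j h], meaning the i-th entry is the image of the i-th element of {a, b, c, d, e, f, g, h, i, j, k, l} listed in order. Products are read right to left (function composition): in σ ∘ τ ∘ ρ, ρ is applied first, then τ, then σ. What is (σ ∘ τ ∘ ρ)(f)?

(σ ∘ τ ∘ ρ)(f) = σ(τ(ρ(f))). ρ(f) = i, then τ(i) = l, then σ(l) = l, so the result is l.

l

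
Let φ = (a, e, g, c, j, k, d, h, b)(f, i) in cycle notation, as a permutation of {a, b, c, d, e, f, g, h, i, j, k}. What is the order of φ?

The cycle type of φ is (9, 2).
Since disjoint cycles commute, ord(φ) = lcm(9, 2) = 18.

18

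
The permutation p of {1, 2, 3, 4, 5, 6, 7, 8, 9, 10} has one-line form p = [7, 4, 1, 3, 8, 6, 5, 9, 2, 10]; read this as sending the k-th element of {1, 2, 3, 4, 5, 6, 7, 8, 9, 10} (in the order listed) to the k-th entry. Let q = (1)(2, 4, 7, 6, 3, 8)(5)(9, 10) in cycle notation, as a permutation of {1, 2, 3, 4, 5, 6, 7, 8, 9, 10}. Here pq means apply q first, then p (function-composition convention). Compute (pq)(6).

1

q(6) = 3, then p(3) = 1; composing gives (pq)(6) = 1.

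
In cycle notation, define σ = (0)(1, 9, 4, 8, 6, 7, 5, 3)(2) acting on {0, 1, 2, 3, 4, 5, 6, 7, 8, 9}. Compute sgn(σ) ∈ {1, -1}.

The cycle lengths are 8, 1, 1.
A cycle is odd iff its length is even; σ has 1 even-length cycle, so sgn(σ) = (−1)^1 and σ is odd.

-1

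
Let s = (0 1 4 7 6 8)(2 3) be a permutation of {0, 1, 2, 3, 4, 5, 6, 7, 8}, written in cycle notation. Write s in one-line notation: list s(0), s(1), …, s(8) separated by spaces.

1 4 3 2 7 5 8 6 0

Image by image: 0↦1, 1↦4, 2↦3, 3↦2, 4↦7, 5↦5, 6↦8, 7↦6, 8↦0.
Listing these in domain order gives 1 4 3 2 7 5 8 6 0.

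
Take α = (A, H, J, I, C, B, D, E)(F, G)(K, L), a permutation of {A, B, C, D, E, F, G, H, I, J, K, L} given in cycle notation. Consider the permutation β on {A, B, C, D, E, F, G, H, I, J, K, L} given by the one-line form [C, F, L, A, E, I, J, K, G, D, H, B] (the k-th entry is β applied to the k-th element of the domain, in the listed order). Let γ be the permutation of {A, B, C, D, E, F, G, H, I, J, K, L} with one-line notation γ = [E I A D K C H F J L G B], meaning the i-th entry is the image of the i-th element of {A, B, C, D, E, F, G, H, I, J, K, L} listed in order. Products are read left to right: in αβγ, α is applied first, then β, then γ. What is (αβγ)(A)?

Chase A: α(A) = H; β(H) = K; γ(K) = G. Hence (αβγ)(A) = G.

G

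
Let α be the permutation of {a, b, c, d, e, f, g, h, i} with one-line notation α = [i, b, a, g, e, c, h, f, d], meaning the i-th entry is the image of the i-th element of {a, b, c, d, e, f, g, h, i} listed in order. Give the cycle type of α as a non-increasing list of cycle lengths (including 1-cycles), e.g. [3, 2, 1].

[7, 1, 1]

The disjoint cycles are (a, i, d, g, h, f, c)(b)(e), with lengths 7, 1, 1 in non-increasing order.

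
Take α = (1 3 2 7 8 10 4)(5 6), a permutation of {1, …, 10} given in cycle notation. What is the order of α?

14

The cycle type of α is (7, 2, 1).
The order is lcm(7, 2) = 14.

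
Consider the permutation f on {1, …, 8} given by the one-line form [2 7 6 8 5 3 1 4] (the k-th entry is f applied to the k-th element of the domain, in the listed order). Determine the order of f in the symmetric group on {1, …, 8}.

The disjoint-cycle form of f has cycle lengths 3, 2, 2, 1.
The order is lcm(3, 2, 2) = 6.

6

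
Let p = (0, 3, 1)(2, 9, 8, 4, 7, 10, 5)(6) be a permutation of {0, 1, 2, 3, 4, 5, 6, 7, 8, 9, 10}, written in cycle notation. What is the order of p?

21

The disjoint cycles have lengths 7, 3, 1.
Since disjoint cycles commute, ord(p) = lcm(7, 3) = 21.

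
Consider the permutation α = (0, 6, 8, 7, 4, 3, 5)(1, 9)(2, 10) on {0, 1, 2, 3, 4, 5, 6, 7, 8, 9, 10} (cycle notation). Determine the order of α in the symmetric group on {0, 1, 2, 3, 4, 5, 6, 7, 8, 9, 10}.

14

The disjoint cycles have lengths 7, 2, 2.
Since disjoint cycles commute, ord(α) = lcm(7, 2, 2) = 14.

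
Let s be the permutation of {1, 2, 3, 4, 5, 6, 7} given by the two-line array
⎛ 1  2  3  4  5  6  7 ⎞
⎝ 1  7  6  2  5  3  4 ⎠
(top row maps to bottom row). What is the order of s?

6

Writing s as disjoint cycles, the cycle lengths are 3, 2, 1, 1.
Since disjoint cycles commute, ord(s) = lcm(3, 2) = 6.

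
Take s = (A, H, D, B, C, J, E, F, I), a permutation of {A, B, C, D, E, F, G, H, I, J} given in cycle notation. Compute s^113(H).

E

H lies in the 9-cycle (A, H, D, B, C, J, E, F, I).
Powers repeat with period 9 on this cycle, and 113 mod 9 = 5, so s^113(H) = s^5(H).
Stepping 5 places around the cycle: H → D → B → C → J → E.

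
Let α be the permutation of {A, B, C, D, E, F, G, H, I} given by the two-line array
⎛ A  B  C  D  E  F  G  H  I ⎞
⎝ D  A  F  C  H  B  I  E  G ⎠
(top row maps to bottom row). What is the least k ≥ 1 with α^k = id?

Decomposing into disjoint cycles gives cycle lengths 5, 2, 2.
The order of α is the least common multiple of its cycle lengths: lcm(5, 2, 2) = 10.

10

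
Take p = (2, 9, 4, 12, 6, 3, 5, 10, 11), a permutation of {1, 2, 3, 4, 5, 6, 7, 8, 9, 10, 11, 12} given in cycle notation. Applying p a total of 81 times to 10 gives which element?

10

10 lies in the 9-cycle (2, 9, 4, 12, 6, 3, 5, 10, 11).
Powers repeat with period 9 on this cycle, and 81 mod 9 = 0, so p^81(10) = p^0(10).
So p^81(10) = 10.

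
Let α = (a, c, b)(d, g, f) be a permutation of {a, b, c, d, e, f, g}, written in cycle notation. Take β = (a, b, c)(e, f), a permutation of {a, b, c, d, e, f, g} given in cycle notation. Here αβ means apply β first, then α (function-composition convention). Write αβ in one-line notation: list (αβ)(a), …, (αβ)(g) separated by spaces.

Chase each element through β then α: a → b → a; b → c → b; c → a → c; d → d → g; e → f → d; f → e → e; g → g → f.
Collecting the images, αβ = [a b c g d e f].

a b c g d e f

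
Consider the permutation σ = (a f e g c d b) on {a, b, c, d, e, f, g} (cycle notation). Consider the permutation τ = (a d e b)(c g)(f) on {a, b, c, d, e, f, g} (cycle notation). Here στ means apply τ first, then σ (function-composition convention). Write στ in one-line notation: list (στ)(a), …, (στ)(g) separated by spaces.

b f c g a e d

Chase each element through τ then σ: a → d → b; b → a → f; c → g → c; d → e → g; e → b → a; f → f → e; g → c → d.
So στ in one-line form is b f c g a e d.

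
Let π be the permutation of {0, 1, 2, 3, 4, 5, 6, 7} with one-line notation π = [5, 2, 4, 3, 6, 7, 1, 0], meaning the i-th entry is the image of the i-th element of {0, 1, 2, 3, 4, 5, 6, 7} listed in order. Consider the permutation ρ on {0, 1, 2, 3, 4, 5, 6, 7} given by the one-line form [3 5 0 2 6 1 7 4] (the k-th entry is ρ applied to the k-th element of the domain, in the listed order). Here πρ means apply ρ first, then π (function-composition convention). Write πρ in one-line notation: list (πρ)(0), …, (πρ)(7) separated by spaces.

3 7 5 4 1 2 0 6

Chase each element through ρ then π: 0 → 3 → 3; 1 → 5 → 7; 2 → 0 → 5; 3 → 2 → 4; 4 → 6 → 1; 5 → 1 → 2; 6 → 7 → 0; 7 → 4 → 6.
So πρ in one-line form is 3 7 5 4 1 2 0 6.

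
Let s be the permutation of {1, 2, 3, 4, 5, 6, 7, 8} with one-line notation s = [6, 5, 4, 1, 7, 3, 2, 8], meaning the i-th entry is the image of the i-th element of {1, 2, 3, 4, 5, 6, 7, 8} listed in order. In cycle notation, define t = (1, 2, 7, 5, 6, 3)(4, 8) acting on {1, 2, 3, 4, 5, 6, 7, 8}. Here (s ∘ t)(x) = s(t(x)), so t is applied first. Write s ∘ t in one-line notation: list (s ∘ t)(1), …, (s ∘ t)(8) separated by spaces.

5 2 6 8 3 4 7 1

(s ∘ t)(x) = s(t(x)). Computing each image: s(t(1)) = s(2) = 5, s(t(2)) = s(7) = 2, s(t(3)) = s(1) = 6, s(t(4)) = s(8) = 8, s(t(5)) = s(6) = 3, s(t(6)) = s(3) = 4, s(t(7)) = s(5) = 7, s(t(8)) = s(4) = 1.
Hence s ∘ t = [5 2 6 8 3 4 7 1].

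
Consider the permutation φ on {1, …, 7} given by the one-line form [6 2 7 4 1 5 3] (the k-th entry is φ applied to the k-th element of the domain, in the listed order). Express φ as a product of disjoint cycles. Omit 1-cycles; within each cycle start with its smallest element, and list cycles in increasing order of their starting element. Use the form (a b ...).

(1 6 5)(3 7)

From 1: 1 → 6 → 5 → 1, closing the cycle (1 6 5).
Continuing from each remaining unvisited element yields (1 6 5)(3 7).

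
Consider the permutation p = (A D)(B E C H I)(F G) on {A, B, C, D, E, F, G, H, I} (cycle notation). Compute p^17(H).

B

H lies in the 5-cycle (B E C H I).
Since the cycle has length 5, p^17 acts on it the same as p^2 (17 mod 5 = 2).
Advancing 2 steps from H: H → I → B.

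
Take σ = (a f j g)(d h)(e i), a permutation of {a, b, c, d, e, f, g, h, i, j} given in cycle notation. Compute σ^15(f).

f lies in the 4-cycle (a f j g).
Since the cycle has length 4, σ^15 acts on it the same as σ^3 (15 mod 4 = 3).
Stepping 3 places around the cycle: f → j → g → a.

a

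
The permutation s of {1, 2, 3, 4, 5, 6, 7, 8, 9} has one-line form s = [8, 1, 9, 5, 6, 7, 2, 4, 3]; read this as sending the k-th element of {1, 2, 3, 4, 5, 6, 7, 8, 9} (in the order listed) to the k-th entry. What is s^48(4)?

Tracing 4 → 5 → … returns to 4 after 7 steps, so 4 lies in a 7-cycle (1 8 4 5 6 7 2).
Powers repeat with period 7 on this cycle, and 48 mod 7 = 6, so s^48(4) = s^6(4).
Advancing 6 steps from 4: 4 → 5 → 6 → 7 → 2 → 1 → 8.

8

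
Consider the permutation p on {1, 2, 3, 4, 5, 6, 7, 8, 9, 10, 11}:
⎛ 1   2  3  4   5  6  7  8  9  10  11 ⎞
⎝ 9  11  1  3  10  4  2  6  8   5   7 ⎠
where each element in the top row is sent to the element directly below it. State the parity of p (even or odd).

even

In disjoint-cycle form the cycle lengths are 6, 3, 2.
A cycle is odd iff its length is even; p has 2 even-length cycles, so sgn(p) = (−1)^2 and p is even.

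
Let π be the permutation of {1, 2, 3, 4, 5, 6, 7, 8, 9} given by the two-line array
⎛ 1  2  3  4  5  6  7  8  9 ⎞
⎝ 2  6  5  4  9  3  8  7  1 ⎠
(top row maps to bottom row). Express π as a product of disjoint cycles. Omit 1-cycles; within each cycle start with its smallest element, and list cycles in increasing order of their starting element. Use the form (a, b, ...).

(1, 2, 6, 3, 5, 9)(7, 8)

Iterating π from 1 gives 1 → 2 → 6 → 3 → 5 → 9 → 1; that is the 6-cycle (1, 2, 6, 3, 5, 9).
Repeating from the next unused element and collecting all non-trivial cycles gives (1, 2, 6, 3, 5, 9)(7, 8).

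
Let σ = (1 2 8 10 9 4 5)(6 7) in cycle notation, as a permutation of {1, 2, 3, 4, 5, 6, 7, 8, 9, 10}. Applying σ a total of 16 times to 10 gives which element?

4

10 lies in the 7-cycle (1 2 8 10 9 4 5).
On a 7-cycle, σ^7 is the identity, so σ^16 = σ^2 there (16 ≡ 2 mod 7).
Advancing 2 steps from 10: 10 → 9 → 4.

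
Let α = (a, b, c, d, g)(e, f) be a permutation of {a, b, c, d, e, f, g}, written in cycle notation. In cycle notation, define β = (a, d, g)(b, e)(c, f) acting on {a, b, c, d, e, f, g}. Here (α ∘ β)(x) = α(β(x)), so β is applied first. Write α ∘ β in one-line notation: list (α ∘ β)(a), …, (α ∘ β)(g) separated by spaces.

g f e a c d b

Chase each element through β then α: a → d → g; b → e → f; c → f → e; d → g → a; e → b → c; f → c → d; g → a → b.
So α ∘ β in one-line form is g f e a c d b.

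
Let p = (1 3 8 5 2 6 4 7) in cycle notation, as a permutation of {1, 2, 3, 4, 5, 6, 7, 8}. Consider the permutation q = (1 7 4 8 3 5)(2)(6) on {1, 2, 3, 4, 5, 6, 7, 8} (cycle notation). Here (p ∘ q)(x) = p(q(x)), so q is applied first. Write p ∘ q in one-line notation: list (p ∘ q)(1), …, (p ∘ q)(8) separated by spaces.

For each element, apply q then p: 1 → 7 → 1; 2 → 2 → 6; 3 → 5 → 2; 4 → 8 → 5; 5 → 1 → 3; 6 → 6 → 4; 7 → 4 → 7; 8 → 3 → 8.
Collecting the images, p ∘ q = [1 6 2 5 3 4 7 8].

1 6 2 5 3 4 7 8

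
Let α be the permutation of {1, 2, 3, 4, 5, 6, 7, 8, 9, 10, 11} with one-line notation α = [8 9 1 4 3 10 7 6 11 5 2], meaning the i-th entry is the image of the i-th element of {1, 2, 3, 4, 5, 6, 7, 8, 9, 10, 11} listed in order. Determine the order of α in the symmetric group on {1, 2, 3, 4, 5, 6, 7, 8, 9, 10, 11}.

The disjoint-cycle form of α has cycle lengths 6, 3, 1, 1.
The order is lcm(6, 3) = 6.

6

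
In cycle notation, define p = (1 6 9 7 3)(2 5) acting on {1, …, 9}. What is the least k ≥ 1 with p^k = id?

10

The cycle type of p is (5, 2, 1, 1).
Since disjoint cycles commute, ord(p) = lcm(5, 2) = 10.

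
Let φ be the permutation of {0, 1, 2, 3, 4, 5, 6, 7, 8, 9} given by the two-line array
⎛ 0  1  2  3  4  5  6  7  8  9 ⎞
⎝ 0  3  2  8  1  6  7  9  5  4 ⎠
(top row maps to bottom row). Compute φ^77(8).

Tracing 8 → 5 → … returns to 8 after 8 steps, so 8 lies in an 8-cycle (1, 3, 8, 5, 6, 7, 9, 4).
Powers repeat with period 8 on this cycle, and 77 mod 8 = 5, so φ^77(8) = φ^5(8).
Stepping 5 places around the cycle: 8 → 5 → 6 → 7 → 9 → 4.

4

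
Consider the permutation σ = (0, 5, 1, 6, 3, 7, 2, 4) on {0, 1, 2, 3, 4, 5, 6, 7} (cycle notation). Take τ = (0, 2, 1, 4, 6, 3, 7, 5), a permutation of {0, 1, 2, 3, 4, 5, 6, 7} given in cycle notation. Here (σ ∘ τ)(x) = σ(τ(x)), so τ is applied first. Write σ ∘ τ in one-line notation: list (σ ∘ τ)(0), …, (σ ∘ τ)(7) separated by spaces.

4 0 6 2 3 5 7 1

For each element, apply τ then σ: 0 → 2 → 4; 1 → 4 → 0; 2 → 1 → 6; 3 → 7 → 2; 4 → 6 → 3; 5 → 0 → 5; 6 → 3 → 7; 7 → 5 → 1.
So σ ∘ τ in one-line form is 4 0 6 2 3 5 7 1.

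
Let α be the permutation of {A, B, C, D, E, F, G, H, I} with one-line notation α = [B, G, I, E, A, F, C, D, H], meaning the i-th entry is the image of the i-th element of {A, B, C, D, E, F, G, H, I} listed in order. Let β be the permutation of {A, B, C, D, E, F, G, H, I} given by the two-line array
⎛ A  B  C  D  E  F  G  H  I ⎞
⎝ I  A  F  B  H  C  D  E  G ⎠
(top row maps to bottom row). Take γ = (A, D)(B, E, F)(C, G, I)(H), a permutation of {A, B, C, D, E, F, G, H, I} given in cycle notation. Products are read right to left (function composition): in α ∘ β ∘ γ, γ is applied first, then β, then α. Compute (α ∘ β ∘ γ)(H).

A

Chase H: γ(H) = H; β(H) = E; α(E) = A. Hence (α ∘ β ∘ γ)(H) = A.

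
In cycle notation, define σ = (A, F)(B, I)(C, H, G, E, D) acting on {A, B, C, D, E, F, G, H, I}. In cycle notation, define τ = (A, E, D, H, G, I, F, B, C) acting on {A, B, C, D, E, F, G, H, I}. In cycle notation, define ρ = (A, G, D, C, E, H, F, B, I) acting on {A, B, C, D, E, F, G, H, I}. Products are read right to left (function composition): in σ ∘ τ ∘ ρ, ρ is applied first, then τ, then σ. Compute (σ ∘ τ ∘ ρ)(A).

B

Apply the permutations in order: ρ(A) = G, then τ(G) = I, then σ(I) = B. So (σ ∘ τ ∘ ρ)(A) = B.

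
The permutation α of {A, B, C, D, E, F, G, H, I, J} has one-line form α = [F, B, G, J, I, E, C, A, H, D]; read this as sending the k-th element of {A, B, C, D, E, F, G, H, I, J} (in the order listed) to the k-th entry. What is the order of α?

10

Decomposing into disjoint cycles gives cycle lengths 5, 2, 2, 1.
Since disjoint cycles commute, ord(α) = lcm(5, 2, 2) = 10.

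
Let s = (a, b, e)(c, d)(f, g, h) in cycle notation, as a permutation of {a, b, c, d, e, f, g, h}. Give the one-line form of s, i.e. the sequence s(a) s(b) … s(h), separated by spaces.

Each element maps to the next entry in its cycle (wrapping to the front): a↦b, b↦e, c↦d, d↦c, e↦a, f↦g, g↦h, h↦f.
So the one-line form is b e d c a g h f.

b e d c a g h f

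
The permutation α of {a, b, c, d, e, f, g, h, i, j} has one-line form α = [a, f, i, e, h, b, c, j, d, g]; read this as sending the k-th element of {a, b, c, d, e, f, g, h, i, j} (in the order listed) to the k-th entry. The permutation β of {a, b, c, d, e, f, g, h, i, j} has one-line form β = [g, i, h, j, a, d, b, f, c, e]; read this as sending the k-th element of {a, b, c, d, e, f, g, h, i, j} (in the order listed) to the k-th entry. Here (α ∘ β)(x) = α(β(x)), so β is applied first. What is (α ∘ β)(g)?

f

(α ∘ β)(g) = α(β(g)). β(g) = b, then α(b) = f. So (α ∘ β)(g) = f.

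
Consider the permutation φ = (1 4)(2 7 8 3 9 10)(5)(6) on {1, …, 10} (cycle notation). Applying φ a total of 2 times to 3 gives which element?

3 lies in the 6-cycle (2 7 8 3 9 10).
Stepping 2 places around the cycle: 3 → 9 → 10.

10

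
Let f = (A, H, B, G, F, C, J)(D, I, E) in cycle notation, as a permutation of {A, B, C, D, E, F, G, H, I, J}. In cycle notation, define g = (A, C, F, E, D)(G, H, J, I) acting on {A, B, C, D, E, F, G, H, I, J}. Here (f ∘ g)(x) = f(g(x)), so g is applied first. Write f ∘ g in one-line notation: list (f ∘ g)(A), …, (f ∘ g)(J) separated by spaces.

(f ∘ g)(x) = f(g(x)). Computing each image: f(g(A)) = f(C) = J, f(g(B)) = f(B) = G, f(g(C)) = f(F) = C, f(g(D)) = f(A) = H, f(g(E)) = f(D) = I, f(g(F)) = f(E) = D, f(g(G)) = f(H) = B, f(g(H)) = f(J) = A, f(g(I)) = f(G) = F, f(g(J)) = f(I) = E.
Hence f ∘ g = [J G C H I D B A F E].

J G C H I D B A F E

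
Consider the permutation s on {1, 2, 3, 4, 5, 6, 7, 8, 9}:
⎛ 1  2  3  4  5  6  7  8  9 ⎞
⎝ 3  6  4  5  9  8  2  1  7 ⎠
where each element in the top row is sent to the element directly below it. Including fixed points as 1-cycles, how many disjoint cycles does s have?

The cycle decomposition is (1 3 4 5 9 7 2 6 8), which has 1 cycle (counting 1-cycles).

1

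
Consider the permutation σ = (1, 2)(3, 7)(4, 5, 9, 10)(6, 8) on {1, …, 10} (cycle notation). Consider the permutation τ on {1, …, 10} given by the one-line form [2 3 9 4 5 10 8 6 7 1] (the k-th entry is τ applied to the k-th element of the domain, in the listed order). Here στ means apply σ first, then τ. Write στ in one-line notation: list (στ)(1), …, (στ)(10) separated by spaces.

3 2 8 5 7 6 9 10 1 4

(στ)(x) = τ(σ(x)). Computing each image: τ(σ(1)) = τ(2) = 3, τ(σ(2)) = τ(1) = 2, τ(σ(3)) = τ(7) = 8, τ(σ(4)) = τ(5) = 5, τ(σ(5)) = τ(9) = 7, τ(σ(6)) = τ(8) = 6, τ(σ(7)) = τ(3) = 9, τ(σ(8)) = τ(6) = 10, τ(σ(9)) = τ(10) = 1, τ(σ(10)) = τ(4) = 4.
Hence στ = [3 2 8 5 7 6 9 10 1 4].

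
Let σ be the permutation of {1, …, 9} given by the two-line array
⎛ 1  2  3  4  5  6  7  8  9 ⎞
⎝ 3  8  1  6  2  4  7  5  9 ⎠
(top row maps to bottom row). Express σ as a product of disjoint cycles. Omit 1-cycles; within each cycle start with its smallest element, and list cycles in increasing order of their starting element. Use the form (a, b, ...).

(1, 3)(2, 8, 5)(4, 6)

Iterating σ from 1 gives 1 → 3 → 1; that is the 2-cycle (1, 3).
Continuing from each remaining unvisited element yields (1, 3)(2, 8, 5)(4, 6).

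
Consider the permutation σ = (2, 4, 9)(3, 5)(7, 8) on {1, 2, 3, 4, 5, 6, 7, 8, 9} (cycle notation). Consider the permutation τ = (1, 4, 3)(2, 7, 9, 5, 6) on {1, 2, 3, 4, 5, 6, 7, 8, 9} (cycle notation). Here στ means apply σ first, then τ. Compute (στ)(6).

2

(στ)(6) = τ(σ(6)). σ(6) = 6, then τ(6) = 2. So (στ)(6) = 2.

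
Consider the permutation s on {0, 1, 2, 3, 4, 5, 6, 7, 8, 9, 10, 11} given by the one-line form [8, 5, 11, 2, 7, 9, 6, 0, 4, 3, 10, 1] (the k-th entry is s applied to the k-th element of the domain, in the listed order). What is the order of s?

Decomposing into disjoint cycles gives cycle lengths 6, 4, 1, 1.
Since disjoint cycles commute, ord(s) = lcm(6, 4) = 12.

12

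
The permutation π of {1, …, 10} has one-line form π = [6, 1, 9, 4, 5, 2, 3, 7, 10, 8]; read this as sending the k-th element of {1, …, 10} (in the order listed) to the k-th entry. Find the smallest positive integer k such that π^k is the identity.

The disjoint-cycle form of π has cycle lengths 5, 3, 1, 1.
The order of π is the least common multiple of its cycle lengths: lcm(5, 3) = 15.

15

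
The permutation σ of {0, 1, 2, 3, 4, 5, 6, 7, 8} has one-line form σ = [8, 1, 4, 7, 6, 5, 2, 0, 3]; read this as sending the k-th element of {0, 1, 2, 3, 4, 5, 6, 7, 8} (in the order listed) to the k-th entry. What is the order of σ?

The disjoint-cycle form of σ has cycle lengths 4, 3, 1, 1.
The order of σ is the least common multiple of its cycle lengths: lcm(4, 3) = 12.

12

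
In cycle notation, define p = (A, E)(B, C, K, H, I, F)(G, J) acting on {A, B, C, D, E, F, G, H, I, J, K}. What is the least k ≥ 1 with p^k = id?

The disjoint cycles have lengths 6, 2, 2, 1.
The order is lcm(6, 2, 2) = 6.

6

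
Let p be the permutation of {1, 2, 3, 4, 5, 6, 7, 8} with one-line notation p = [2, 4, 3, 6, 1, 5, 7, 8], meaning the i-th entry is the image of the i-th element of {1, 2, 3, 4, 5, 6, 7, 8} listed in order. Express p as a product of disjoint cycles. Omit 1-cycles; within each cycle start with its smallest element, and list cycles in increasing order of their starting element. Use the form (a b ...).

Start at 1 and follow images: 1 → 2 → 4 → 6 → 5 → 1, giving the cycle (1 2 4 6 5).
Continuing from each remaining unvisited element yields (1 2 4 6 5).

(1 2 4 6 5)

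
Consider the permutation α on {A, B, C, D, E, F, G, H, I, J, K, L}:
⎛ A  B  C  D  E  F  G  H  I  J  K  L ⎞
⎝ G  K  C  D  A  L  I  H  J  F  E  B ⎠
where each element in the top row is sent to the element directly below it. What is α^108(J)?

J

Tracing J → F → … returns to J after 9 steps, so J lies in a 9-cycle (A, G, I, J, F, L, B, K, E).
Since the cycle has length 9, α^108 acts on it the same as α^0 (108 mod 9 = 0).
So α^108(J) = J.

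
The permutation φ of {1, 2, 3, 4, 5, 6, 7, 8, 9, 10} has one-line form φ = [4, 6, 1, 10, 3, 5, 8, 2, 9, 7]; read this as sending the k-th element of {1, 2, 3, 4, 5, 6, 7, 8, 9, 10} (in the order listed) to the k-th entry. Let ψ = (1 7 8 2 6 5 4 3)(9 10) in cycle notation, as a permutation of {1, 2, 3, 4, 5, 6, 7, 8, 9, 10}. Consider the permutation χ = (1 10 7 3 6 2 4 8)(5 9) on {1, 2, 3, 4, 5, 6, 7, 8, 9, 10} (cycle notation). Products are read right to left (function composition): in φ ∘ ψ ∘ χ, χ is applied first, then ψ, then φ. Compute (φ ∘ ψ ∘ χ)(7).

Chase 7: χ(7) = 3; ψ(3) = 1; φ(1) = 4. Hence (φ ∘ ψ ∘ χ)(7) = 4.

4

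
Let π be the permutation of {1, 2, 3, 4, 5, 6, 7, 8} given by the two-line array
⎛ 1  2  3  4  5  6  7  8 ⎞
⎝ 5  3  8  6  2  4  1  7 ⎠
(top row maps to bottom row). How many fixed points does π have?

No element satisfies π(x) = x, so there are 0 fixed points.

0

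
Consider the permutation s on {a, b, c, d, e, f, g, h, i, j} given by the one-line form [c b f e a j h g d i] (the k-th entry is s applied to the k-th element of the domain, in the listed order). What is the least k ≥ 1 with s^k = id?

Decomposing into disjoint cycles gives cycle lengths 7, 2, 1.
The order is lcm(7, 2) = 14.

14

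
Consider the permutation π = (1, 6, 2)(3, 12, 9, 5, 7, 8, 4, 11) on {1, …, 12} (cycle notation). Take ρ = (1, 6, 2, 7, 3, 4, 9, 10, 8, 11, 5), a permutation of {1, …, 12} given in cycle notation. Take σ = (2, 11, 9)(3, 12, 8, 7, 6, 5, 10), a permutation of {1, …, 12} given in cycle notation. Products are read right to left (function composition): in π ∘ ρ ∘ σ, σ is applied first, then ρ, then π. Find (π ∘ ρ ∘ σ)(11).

Apply the permutations in order: σ(11) = 9, then ρ(9) = 10, then π(10) = 10. So (π ∘ ρ ∘ σ)(11) = 10.

10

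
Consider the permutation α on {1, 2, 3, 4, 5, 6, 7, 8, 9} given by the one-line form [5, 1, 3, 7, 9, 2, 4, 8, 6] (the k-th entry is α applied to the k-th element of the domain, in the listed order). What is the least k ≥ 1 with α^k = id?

10

The disjoint-cycle form of α has cycle lengths 5, 2, 1, 1.
The order is lcm(5, 2) = 10.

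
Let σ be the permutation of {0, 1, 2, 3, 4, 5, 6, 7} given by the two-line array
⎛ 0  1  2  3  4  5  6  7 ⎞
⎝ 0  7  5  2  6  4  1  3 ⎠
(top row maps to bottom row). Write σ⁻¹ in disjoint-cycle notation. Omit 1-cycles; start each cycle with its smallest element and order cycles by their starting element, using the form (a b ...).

The cycle decomposition of σ is (1 7 3 2 5 4 6).
The inverse reverses every cycle; in canonical form, σ⁻¹ = (1 6 4 5 2 3 7).

(1 6 4 5 2 3 7)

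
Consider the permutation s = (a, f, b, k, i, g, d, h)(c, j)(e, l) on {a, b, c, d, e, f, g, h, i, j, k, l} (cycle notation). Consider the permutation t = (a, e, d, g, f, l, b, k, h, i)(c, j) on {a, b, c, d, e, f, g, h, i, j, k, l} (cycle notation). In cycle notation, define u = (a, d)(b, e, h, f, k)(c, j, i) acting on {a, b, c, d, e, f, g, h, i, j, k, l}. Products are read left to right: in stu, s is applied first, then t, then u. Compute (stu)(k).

Apply the permutations in order: s(k) = i, then t(i) = a, then u(a) = d. So (stu)(k) = d.

d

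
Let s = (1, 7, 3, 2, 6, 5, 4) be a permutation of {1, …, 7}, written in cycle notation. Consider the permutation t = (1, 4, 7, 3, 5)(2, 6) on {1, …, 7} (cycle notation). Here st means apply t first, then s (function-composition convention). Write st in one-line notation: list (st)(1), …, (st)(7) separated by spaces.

1 5 4 3 7 6 2

(st)(x) = s(t(x)). Computing each image: s(t(1)) = s(4) = 1, s(t(2)) = s(6) = 5, s(t(3)) = s(5) = 4, s(t(4)) = s(7) = 3, s(t(5)) = s(1) = 7, s(t(6)) = s(2) = 6, s(t(7)) = s(3) = 2.
Hence st = [1 5 4 3 7 6 2].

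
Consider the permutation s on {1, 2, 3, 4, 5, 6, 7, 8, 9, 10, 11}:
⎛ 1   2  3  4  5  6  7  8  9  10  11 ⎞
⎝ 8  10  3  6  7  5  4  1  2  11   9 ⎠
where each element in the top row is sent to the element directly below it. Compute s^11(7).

5

Tracing 7 → 4 → … returns to 7 after 4 steps, so 7 lies in a 4-cycle (4 6 5 7).
Since the cycle has length 4, s^11 acts on it the same as s^3 (11 mod 4 = 3).
Stepping 3 places around the cycle: 7 → 4 → 6 → 5.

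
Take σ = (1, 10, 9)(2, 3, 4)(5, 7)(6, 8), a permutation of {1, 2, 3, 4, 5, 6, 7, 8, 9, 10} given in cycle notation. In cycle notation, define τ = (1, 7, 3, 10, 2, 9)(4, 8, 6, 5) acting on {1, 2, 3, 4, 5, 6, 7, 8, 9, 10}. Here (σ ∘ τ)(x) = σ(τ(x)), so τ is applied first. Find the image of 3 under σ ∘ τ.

(σ ∘ τ)(3) = σ(τ(3)). τ(3) = 10, then σ(10) = 9. So (σ ∘ τ)(3) = 9.

9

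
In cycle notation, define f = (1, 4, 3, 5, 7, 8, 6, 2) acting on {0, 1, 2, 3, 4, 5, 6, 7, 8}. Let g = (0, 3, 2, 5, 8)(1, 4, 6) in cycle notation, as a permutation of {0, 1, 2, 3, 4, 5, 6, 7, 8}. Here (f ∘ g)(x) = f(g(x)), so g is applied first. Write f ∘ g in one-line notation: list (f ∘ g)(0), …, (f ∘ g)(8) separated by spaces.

For each element, apply g then f: 0 → 3 → 5; 1 → 4 → 3; 2 → 5 → 7; 3 → 2 → 1; 4 → 6 → 2; 5 → 8 → 6; 6 → 1 → 4; 7 → 7 → 8; 8 → 0 → 0.
So f ∘ g in one-line form is 5 3 7 1 2 6 4 8 0.

5 3 7 1 2 6 4 8 0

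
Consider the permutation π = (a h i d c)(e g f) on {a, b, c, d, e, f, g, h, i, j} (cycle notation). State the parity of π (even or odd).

even

The cycle lengths are 5, 3, 1, 1.
A cycle of length ℓ contributes ℓ−1 transpositions, so π is a product of 4 + 2 = 6 transpositions — even.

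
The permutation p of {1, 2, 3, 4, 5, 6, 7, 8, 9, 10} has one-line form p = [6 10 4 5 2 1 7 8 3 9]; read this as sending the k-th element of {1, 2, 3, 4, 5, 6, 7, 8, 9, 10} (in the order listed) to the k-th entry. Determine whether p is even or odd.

In disjoint-cycle form the cycle lengths are 6, 2, 1, 1.
A cycle of length ℓ contributes ℓ−1 transpositions, so p is a product of 5 + 1 = 6 transpositions — even.

even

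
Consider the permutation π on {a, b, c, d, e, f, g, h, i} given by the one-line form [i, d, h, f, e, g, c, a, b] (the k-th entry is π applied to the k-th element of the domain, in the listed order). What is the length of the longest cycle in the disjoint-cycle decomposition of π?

Decomposing into disjoint cycles gives (a i b d f g c h); the longest has length 8.

8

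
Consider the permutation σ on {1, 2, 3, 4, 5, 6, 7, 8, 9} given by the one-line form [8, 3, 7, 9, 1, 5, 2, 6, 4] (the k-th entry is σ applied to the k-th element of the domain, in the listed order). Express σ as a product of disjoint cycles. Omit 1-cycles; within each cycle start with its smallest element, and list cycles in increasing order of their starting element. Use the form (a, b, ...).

(1, 8, 6, 5)(2, 3, 7)(4, 9)

Start at 1 and follow images: 1 → 8 → 6 → 5 → 1, giving the cycle (1, 8, 6, 5).
Repeating from the next unused element and collecting all non-trivial cycles gives (1, 8, 6, 5)(2, 3, 7)(4, 9).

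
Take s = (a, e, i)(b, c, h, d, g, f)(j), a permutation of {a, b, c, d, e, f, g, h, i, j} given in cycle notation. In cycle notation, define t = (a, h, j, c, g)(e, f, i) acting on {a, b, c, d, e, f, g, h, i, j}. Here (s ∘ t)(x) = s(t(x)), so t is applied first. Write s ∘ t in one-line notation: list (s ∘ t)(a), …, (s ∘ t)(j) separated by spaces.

d c f g b a e j i h

Chase each element through t then s: a → h → d; b → b → c; c → g → f; d → d → g; e → f → b; f → i → a; g → a → e; h → j → j; i → e → i; j → c → h.
So s ∘ t in one-line form is d c f g b a e j i h.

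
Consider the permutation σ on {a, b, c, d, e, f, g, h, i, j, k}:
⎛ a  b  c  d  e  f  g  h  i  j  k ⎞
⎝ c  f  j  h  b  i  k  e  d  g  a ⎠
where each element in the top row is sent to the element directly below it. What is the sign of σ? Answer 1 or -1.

-1

In disjoint-cycle form the cycle lengths are 6, 5.
A cycle of length ℓ contributes ℓ−1 transpositions, so σ is a product of 5 + 4 = 9 transpositions — odd.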